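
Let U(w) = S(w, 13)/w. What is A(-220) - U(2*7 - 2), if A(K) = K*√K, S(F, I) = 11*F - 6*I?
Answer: -9/2 - 440*I*√55 ≈ -4.5 - 3263.1*I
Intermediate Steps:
S(F, I) = -6*I + 11*F
A(K) = K^(3/2)
U(w) = (-78 + 11*w)/w (U(w) = (-6*13 + 11*w)/w = (-78 + 11*w)/w)
A(-220) - U(2*7 - 2) = (-220)^(3/2) - (11 - 78/(2*7 - 2)) = -440*I*√55 - (11 - 78/(14 - 2)) = -440*I*√55 - (11 - 78/12) = -440*I*√55 - (11 - 78*1/12) = -440*I*√55 - (11 - 13/2) = -440*I*√55 - 1*9/2 = -440*I*√55 - 9/2 = -9/2 - 440*I*√55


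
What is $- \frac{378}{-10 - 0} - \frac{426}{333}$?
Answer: $\frac{20269}{555} \approx 36.521$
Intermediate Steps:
$- \frac{378}{-10 - 0} - \frac{426}{333} = - \frac{378}{-10 + 0} - \frac{142}{111} = - \frac{378}{-10} - \frac{142}{111} = \left(-378\right) \left(- \frac{1}{10}\right) - \frac{142}{111} = \frac{189}{5} - \frac{142}{111} = \frac{20269}{555}$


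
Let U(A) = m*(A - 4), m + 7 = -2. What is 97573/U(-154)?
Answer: 97573/1422 ≈ 68.617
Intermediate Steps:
m = -9 (m = -7 - 2 = -9)
U(A) = 36 - 9*A (U(A) = -9*(A - 4) = -9*(-4 + A) = 36 - 9*A)
97573/U(-154) = 97573/(36 - 9*(-154)) = 97573/(36 + 1386) = 97573/1422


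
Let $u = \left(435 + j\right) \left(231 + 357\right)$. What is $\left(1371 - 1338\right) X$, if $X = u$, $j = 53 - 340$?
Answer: $2871792$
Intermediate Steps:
$j = -287$ ($j = 53 - 340 = -287$)
$u = 87024$ ($u = \left(435 - 287\right) \left(231 + 357\right) = 148 \cdot 588 = 87024$)
$X = 87024$
$\left(1371 - 1338\right) X = \left(1371 - 1338\right) 87024 = 33 \cdot 87024 = 2871792$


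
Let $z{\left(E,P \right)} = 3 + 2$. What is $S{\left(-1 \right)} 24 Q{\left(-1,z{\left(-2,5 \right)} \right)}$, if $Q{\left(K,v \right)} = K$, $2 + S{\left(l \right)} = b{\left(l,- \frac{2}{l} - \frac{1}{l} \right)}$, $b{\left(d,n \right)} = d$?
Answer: $72$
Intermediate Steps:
$z{\left(E,P \right)} = 5$
$S{\left(l \right)} = -2 + l$
$S{\left(-1 \right)} 24 Q{\left(-1,z{\left(-2,5 \right)} \right)} = \left(-2 - 1\right) 24 \left(-1\right) = \left(-3\right) 24 \left(-1\right) = \left(-72\right) \left(-1\right) = 72$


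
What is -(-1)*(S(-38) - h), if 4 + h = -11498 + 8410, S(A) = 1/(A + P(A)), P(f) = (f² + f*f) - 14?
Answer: 8768913/2836 ≈ 3092.0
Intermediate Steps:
P(f) = -14 + 2*f² (P(f) = (f² + f²) - 14 = 2*f² - 14 = -14 + 2*f²)
S(A) = 1/(-14 + A + 2*A²) (S(A) = 1/(A + (-14 + 2*A²)) = 1/(-14 + A + 2*A²))
h = -3092 (h = -4 + (-11498 + 8410) = -4 - 3088 = -3092)
-(-1)*(S(-38) - h) = -(-1)*(1/(-14 - 38 + 2*(-38)²) - 1*(-3092)) = -(-1)*(1/(-14 - 38 + 2*1444) + 3092) = -(-1)*(1/(-14 - 38 + 2888) + 3092) = -(-1)*(1/2836 + 3092) = -(-1)*8768913/2836 = -1*(-8768913/2836) = 8768913/2836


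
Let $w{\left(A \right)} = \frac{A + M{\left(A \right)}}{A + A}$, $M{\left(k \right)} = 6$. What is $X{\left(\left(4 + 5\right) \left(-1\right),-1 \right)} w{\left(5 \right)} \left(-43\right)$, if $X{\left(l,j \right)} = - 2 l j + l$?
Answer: $\frac{12771}{10} \approx 1277.1$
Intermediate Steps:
$X{\left(l,j \right)} = l - 2 j l$ ($X{\left(l,j \right)} = - 2 j l + l = l - 2 j l$)
$w{\left(A \right)} = \frac{6 + A}{2 A}$ ($w{\left(A \right)} = \frac{A + 6}{A + A} = \frac{6 + A}{2 A}$)
$X{\left(\left(4 + 5\right) \left(-1\right),-1 \right)} w{\left(5 \right)} \left(-43\right) = \left(4 + 5\right) \left(-1\right) \left(1 - -2\right) \frac{6 + 5}{2 \cdot 5} \left(-43\right) = 9 \left(-1\right) \left(1 + 2\right) \frac{1}{2} \cdot \frac{1}{5} \cdot 11 \left(-43\right) = \left(-9\right) 3 \cdot \frac{11}{10} \left(-43\right) = \left(-27\right) \frac{11}{10} \left(-43\right) = \left(- \frac{297}{10}\right) \left(-43\right) = \frac{12771}{10}$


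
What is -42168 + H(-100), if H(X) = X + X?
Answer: -42368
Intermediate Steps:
H(X) = 2*X
-42168 + H(-100) = -42168 + 2*(-100) = -42168 - 200 = -42368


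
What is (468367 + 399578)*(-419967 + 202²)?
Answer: -329092630035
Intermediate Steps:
(468367 + 399578)*(-419967 + 202²) = 867945*(-419967 + 40804) = 867945*(-379163) = -329092630035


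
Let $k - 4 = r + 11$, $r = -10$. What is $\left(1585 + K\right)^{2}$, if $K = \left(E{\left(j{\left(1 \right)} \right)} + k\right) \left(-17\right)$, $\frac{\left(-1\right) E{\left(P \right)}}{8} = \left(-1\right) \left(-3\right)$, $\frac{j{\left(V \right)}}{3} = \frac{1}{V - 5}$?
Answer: $3640464$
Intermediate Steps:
$j{\left(V \right)} = \frac{3}{-5 + V}$ ($j{\left(V \right)} = \frac{3}{V - 5} = \frac{3}{-5 + V}$)
$E{\left(P \right)} = -24$ ($E{\left(P \right)} = - 8 \left(\left(-1\right) \left(-3\right)\right) = \left(-8\right) 3 = -24$)
$k = 5$ ($k = 4 + \left(-10 + 11\right) = 4 + 1 = 5$)
$K = 323$ ($K = \left(-24 + 5\right) \left(-17\right) = \left(-19\right) \left(-17\right) = 323$)
$\left(1585 + K\right)^{2} = \left(1585 + 323\right)^{2} = 1908^{2} = 3640464$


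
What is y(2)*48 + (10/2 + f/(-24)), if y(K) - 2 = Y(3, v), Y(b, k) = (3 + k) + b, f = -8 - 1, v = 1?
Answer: 3499/8 ≈ 437.38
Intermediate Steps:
f = -9
Y(b, k) = 3 + b + k
y(K) = 9 (y(K) = 2 + (3 + 3 + 1) = 2 + 7 = 9)
y(2)*48 + (10/2 + f/(-24)) = 9*48 + (10/2 - 9/(-24)) = 432 + (10*(½) - 9*(-1/24)) = 432 + (5 + 3/8) = 432 + 43/8 = 3499/8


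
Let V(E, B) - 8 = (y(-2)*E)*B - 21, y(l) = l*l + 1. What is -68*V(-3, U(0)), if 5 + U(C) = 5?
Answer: 884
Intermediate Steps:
y(l) = 1 + l**2 (y(l) = l**2 + 1 = 1 + l**2)
U(C) = 0 (U(C) = -5 + 5 = 0)
V(E, B) = -13 + 5*B*E (V(E, B) = 8 + (((1 + (-2)**2)*E)*B - 21) = 8 + (((1 + 4)*E)*B - 21) = 8 + ((5*E)*B - 21) = 8 + (5*B*E - 21) = 8 + (-21 + 5*B*E) = -13 + 5*B*E)
-68*V(-3, U(0)) = -68*(-13 + 5*0*(-3)) = -68*(-13 + 0) = -68*(-13) = 884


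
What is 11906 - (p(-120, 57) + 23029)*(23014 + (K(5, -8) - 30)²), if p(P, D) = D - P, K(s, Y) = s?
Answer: -548554728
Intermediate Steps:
11906 - (p(-120, 57) + 23029)*(23014 + (K(5, -8) - 30)²) = 11906 - ((57 - 1*(-120)) + 23029)*(23014 + (5 - 30)²) = 11906 - ((57 + 120) + 23029)*(23014 + (-25)²) = 11906 - (177 + 23029)*(23014 + 625) = 11906 - 23206*23639 = 11906 - 1*548566634 = 11906 - 548566634 = -548554728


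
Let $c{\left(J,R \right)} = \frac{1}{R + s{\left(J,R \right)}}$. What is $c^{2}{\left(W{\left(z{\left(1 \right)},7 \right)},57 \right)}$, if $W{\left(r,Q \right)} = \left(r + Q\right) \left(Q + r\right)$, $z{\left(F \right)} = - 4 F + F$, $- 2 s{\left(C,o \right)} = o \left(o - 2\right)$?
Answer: $\frac{4}{9126441} \approx 4.3829 \cdot 10^{-7}$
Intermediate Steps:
$s{\left(C,o \right)} = - \frac{o \left(-2 + o\right)}{2}$ ($s{\left(C,o \right)} = - \frac{o \left(o - 2\right)}{2} = - \frac{o \left(-2 + o\right)}{2}$)
$z{\left(F \right)} = - 3 F$
$W{\left(r,Q \right)} = \left(Q + r\right)^{2}$ ($W{\left(r,Q \right)} = \left(Q + r\right) \left(Q + r\right) = \left(Q + r\right)^{2}$)
$c{\left(J,R \right)} = \frac{1}{R + \frac{R \left(2 - R\right)}{2}}$
$c^{2}{\left(W{\left(z{\left(1 \right)},7 \right)},57 \right)} = \left(- \frac{2}{57 \left(-4 + 57\right)}\right)^{2} = \left(\left(-2\right) \frac{1}{57} \cdot \frac{1}{53}\right)^{2} = \left(- \frac{2}{3021}\right)^{2} = \frac{4}{9126441}$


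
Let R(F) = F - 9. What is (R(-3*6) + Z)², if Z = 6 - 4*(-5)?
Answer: 1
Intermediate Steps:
R(F) = -9 + F
Z = 26 (Z = 6 + 20 = 26)
(R(-3*6) + Z)² = ((-9 - 3*6) + 26)² = ((-9 - 18) + 26)² = (-27 + 26)² = (-1)² = 1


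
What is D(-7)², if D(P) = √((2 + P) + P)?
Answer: -12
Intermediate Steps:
D(P) = √(2 + 2*P)
D(-7)² = (√(2 + 2*(-7)))² = (√(2 - 14))² = (√(-12))² = (2*I*√3)² = -12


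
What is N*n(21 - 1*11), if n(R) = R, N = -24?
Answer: -240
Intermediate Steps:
N*n(21 - 1*11) = -24*(21 - 1*11) = -24*(21 - 11) = -24*10 = -240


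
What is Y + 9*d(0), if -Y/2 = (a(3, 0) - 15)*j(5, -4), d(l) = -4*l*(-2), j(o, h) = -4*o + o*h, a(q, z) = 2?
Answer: -1040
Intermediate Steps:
j(o, h) = -4*o + h*o
d(l) = 8*l
Y = -1040 (Y = -2*(2 - 15)*5*(-4 - 4) = -(-26)*5*(-8) = -(-26)*(-40) = -2*520 = -1040)
Y + 9*d(0) = -1040 + 9*(8*0) = -1040 + 9*0 = -1040 + 0 = -1040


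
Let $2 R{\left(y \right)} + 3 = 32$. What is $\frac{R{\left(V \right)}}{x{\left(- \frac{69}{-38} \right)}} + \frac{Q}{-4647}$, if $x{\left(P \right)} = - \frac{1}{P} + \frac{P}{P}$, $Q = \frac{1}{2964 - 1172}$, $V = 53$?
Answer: $\frac{8331587681}{258150144} \approx 32.274$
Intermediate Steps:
$R{\left(y \right)} = \frac{29}{2}$ ($R{\left(y \right)} = - \frac{3}{2} + \frac{1}{2} \cdot 32 = - \frac{3}{2} + 16 = \frac{29}{2}$)
$Q = \frac{1}{1792} \approx 0.00055804$
$x{\left(P \right)} = 1 - \frac{1}{P}$ ($x{\left(P \right)} = - \frac{1}{P} + 1 = 1 - \frac{1}{P}$)
$\frac{R{\left(V \right)}}{x{\left(- \frac{69}{-38} \right)}} + \frac{Q}{-4647} = \frac{29}{2 \frac{-1 - \frac{69}{-38}}{\left(-69\right) \frac{1}{-38}}} + \frac{1}{1792 \left(-4647\right)} = \frac{29}{2 \frac{-1 - - \frac{69}{38}}{\left(-69\right) \left(- \frac{1}{38}\right)}} + \frac{1}{1792} \left(- \frac{1}{4647}\right) = \frac{29}{2 \frac{-1 + \frac{69}{38}}{\frac{69}{38}}} - \frac{1}{8327424} = \frac{29}{2 \cdot \frac{38}{69} \cdot \frac{31}{38}} - \frac{1}{8327424} = \frac{29}{2 \cdot \frac{31}{69}} - \frac{1}{8327424} = \frac{29}{2} \cdot \frac{69}{31} - \frac{1}{8327424} = \frac{2001}{62} - \frac{1}{8327424} = \frac{8331587681}{258150144}$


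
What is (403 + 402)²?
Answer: 648025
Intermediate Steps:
(403 + 402)² = 805² = 648025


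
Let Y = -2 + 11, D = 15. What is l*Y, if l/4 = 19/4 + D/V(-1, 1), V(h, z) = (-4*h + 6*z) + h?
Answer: 231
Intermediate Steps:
V(h, z) = -3*h + 6*z
l = 77/3 (l = 4*(19/4 + 15/(-3*(-1) + 6*1)) = 4*(19*(¼) + 15/(3 + 6)) = 4*(19/4 + 15/9) = 4*(19/4 + 15*(⅑)) = 4*(19/4 + 5/3) = 4*(77/12) = 77/3 ≈ 25.667)
Y = 9
l*Y = (77/3)*9 = 231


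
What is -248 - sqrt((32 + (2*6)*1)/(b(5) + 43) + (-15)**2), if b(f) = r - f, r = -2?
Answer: -248 - 2*sqrt(509)/3 ≈ -263.04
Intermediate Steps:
b(f) = -2 - f
-248 - sqrt((32 + (2*6)*1)/(b(5) + 43) + (-15)**2) = -248 - sqrt((32 + (2*6)*1)/((-2 - 1*5) + 43) + (-15)**2) = -248 - sqrt((32 + 12*1)/((-2 - 5) + 43) + 225) = -248 - sqrt((32 + 12)/(-7 + 43) + 225) = -248 - sqrt(44/36 + 225) = -248 - sqrt(44*(1/36) + 225) = -248 - sqrt(11/9 + 225) = -248 - sqrt(2036/9) = -248 - 2*sqrt(509)/3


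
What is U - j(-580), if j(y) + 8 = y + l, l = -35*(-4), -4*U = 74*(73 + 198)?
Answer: -9131/2 ≈ -4565.5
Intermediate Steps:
U = -10027/2 (U = -37*(73 + 198)/2 = -37*271/2 = -¼*20054 = -10027/2 ≈ -5013.5)
l = 140 (l = -35*(-4) = 140)
j(y) = 132 + y (j(y) = -8 + (y + 140) = -8 + (140 + y) = 132 + y)
U - j(-580) = -10027/2 - (132 - 580) = -10027/2 - 1*(-448) = -10027/2 + 448 = -9131/2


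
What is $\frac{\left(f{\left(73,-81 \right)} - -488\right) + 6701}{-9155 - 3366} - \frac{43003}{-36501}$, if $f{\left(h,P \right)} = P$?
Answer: $\frac{278991455}{457029021} \approx 0.61045$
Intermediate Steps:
$\frac{\left(f{\left(73,-81 \right)} - -488\right) + 6701}{-9155 - 3366} - \frac{43003}{-36501} = \frac{\left(-81 - -488\right) + 6701}{-9155 - 3366} - \frac{43003}{-36501} = \frac{\left(-81 + 488\right) + 6701}{-12521} - 43003 \left(- \frac{1}{36501}\right) = \left(407 + 6701\right) \left(- \frac{1}{12521}\right) - - \frac{43003}{36501} = 7108 \left(- \frac{1}{12521}\right) + \frac{43003}{36501} = - \frac{7108}{12521} + \frac{43003}{36501} = \frac{278991455}{457029021}$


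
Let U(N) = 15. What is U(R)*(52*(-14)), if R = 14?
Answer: -10920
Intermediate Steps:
U(R)*(52*(-14)) = 15*(52*(-14)) = 15*(-728) = -10920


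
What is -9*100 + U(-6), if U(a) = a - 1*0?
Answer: -906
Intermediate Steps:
U(a) = a (U(a) = a + 0 = a)
-9*100 + U(-6) = -9*100 - 6 = -900 - 6 = -906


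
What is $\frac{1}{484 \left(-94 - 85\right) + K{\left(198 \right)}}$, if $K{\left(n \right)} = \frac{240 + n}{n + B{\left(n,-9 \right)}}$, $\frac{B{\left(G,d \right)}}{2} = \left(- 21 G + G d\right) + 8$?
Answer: $- \frac{5833}{505348007} \approx -1.1543 \cdot 10^{-5}$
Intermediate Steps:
$B{\left(G,d \right)} = 16 - 42 G + 2 G d$ ($B{\left(G,d \right)} = 2 \left(\left(- 21 G + G d\right) + 8\right) = 2 \left(8 - 21 G + G d\right) = 16 - 42 G + 2 G d$)
$K{\left(n \right)} = \frac{240 + n}{16 - 59 n}$ ($K{\left(n \right)} = \frac{240 + n}{n + \left(16 - 42 n + 2 n \left(-9\right)\right)} = \frac{240 + n}{n - \left(-16 + 60 n\right)} = \frac{240 + n}{16 - 59 n}$)
$\frac{1}{484 \left(-94 - 85\right) + K{\left(198 \right)}} = \frac{1}{484 \left(-94 - 85\right) + \frac{240 + 198}{16 - 11682}} = \frac{1}{484 \left(-179\right) + \frac{1}{16 - 11682} \cdot 438} = \frac{1}{-86636 + \frac{1}{-11666} \cdot 438} = \frac{1}{-86636 - \frac{219}{5833}} = \frac{1}{- \frac{505348007}{5833}} = - \frac{5833}{505348007}$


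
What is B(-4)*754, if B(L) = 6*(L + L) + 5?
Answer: -32422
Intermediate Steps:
B(L) = 5 + 12*L (B(L) = 6*(2*L) + 5 = 12*L + 5 = 5 + 12*L)
B(-4)*754 = (5 + 12*(-4))*754 = (5 - 48)*754 = -43*754 = -32422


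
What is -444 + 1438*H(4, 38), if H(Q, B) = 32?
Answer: 45572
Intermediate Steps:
-444 + 1438*H(4, 38) = -444 + 1438*32 = -444 + 46016 = 45572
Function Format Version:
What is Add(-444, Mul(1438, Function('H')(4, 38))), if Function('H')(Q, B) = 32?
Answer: 45572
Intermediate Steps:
Add(-444, Mul(1438, Function('H')(4, 38))) = Add(-444, Mul(1438, 32)) = Add(-444, 46016) = 45572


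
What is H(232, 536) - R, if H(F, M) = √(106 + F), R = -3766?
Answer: 3766 + 13*√2 ≈ 3784.4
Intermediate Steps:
H(232, 536) - R = √(106 + 232) - 1*(-3766) = √338 + 3766 = 13*√2 + 3766 = 3766 + 13*√2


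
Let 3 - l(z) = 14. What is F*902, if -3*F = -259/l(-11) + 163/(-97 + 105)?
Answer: -158465/12 ≈ -13205.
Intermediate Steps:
l(z) = -11 (l(z) = 3 - 1*14 = 3 - 14 = -11)
F = -3865/264 (F = -(-259/(-11) + 163/(-97 + 105))/3 = -(-259*(-1/11) + 163/8)/3 = -(259/11 + 163*(⅛))/3 = -(259/11 + 163/8)/3 = -⅓*3865/88 = -3865/264 ≈ -14.640)
F*902 = -3865/264*902 = -158465/12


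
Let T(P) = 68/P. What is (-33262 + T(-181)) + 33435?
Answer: 31245/181 ≈ 172.62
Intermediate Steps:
(-33262 + T(-181)) + 33435 = (-33262 + 68/(-181)) + 33435 = (-33262 + 68*(-1/181)) + 33435 = (-33262 - 68/181) + 33435 = -6020490/181 + 33435 = 31245/181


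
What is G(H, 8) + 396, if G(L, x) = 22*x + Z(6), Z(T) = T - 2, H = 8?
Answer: 576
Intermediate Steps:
Z(T) = -2 + T
G(L, x) = 4 + 22*x (G(L, x) = 22*x + (-2 + 6) = 22*x + 4 = 4 + 22*x)
G(H, 8) + 396 = (4 + 22*8) + 396 = (4 + 176) + 396 = 180 + 396 = 576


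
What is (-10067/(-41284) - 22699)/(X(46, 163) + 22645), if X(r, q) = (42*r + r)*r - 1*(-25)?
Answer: -937095449/4692256872 ≈ -0.19971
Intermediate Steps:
X(r, q) = 25 + 43*r² (X(r, q) = (43*r)*r + 25 = 43*r² + 25 = 25 + 43*r²)
(-10067/(-41284) - 22699)/(X(46, 163) + 22645) = (-10067/(-41284) - 22699)/((25 + 43*46²) + 22645) = (-10067*(-1/41284) - 22699)/((25 + 43*2116) + 22645) = (10067/41284 - 22699)/((25 + 90988) + 22645) = -937095449/(41284*(91013 + 22645)) = -937095449/41284/113658 = -937095449/41284*1/113658 = -937095449/4692256872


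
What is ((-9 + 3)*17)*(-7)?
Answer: 714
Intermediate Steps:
((-9 + 3)*17)*(-7) = -6*17*(-7) = -102*(-7) = 714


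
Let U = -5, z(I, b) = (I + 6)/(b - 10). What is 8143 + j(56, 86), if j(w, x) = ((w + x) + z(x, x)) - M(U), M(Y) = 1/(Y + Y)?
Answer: 1574399/190 ≈ 8286.3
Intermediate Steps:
z(I, b) = (6 + I)/(-10 + b)
M(Y) = 1/(2*Y)
j(w, x) = 1/10 + w + x + (6 + x)/(-10 + x) (j(w, x) = ((w + x) + (6 + x)/(-10 + x)) - 1/(2*(-5)) = (w + x + (6 + x)/(-10 + x)) - (-1)/(2*5) = (w + x + (6 + x)/(-10 + x)) - 1*(-1/10) = (w + x + (6 + x)/(-10 + x)) + 1/10 = 1/10 + w + x + (6 + x)/(-10 + x))
8143 + j(56, 86) = 8143 + (6 + 86 + (-10 + 86)*(1 + 10*56 + 10*86)/10)/(-10 + 86) = 8143 + (6 + 86 + (1/10)*76*(1 + 560 + 860))/76 = 8143 + (6 + 86 + (1/10)*76*1421)/76 = 8143 + (6 + 86 + 53998/5)/76 = 8143 + (1/76)*(54458/5) = 8143 + 27229/190 = 1574399/190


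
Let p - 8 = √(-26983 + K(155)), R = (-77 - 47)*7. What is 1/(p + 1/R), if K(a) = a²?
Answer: 6026524/2276833441 - 753424*I*√2958/2276833441 ≈ 0.0026469 - 0.017997*I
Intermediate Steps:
R = -868 (R = -124*7 = -868)
p = 8 + I*√2958 (p = 8 + √(-26983 + 155²) = 8 + √(-26983 + 24025) = 8 + √(-2958) = 8 + I*√2958 ≈ 8.0 + 54.388*I)
1/(p + 1/R) = 1/((8 + I*√2958) + 1/(-868)) = 1/((8 + I*√2958) - 1/868) = 1/(6943/868 + I*√2958)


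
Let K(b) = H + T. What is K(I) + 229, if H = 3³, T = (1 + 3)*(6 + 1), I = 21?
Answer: 284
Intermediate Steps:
T = 28 (T = 4*7 = 28)
H = 27
K(b) = 55 (K(b) = 27 + 28 = 55)
K(I) + 229 = 55 + 229 = 284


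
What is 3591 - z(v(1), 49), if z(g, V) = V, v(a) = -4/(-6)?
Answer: 3542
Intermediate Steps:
v(a) = ⅔ (v(a) = -4*(-⅙) = ⅔)
3591 - z(v(1), 49) = 3591 - 1*49 = 3591 - 49 = 3542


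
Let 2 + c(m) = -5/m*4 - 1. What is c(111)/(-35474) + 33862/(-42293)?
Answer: -133320555839/166533508902 ≈ -0.80056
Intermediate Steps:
c(m) = -3 - 20/m (c(m) = -2 + (-5/m*4 - 1) = -2 + (-20/m - 1) = -2 + (-1 - 20/m) = -3 - 20/m)
c(111)/(-35474) + 33862/(-42293) = (-3 - 20/111)/(-35474) + 33862/(-42293) = (-3 - 20*1/111)*(-1/35474) + 33862*(-1/42293) = (-3 - 20/111)*(-1/35474) - 33862/42293 = -353/111*(-1/35474) - 33862/42293 = 353/3937614 - 33862/42293 = -133320555839/166533508902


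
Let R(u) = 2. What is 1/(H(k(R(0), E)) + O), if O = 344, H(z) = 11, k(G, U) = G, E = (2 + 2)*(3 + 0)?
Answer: 1/355 ≈ 0.0028169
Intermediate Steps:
E = 12 (E = 4*3 = 12)
1/(H(k(R(0), E)) + O) = 1/(11 + 344) = 1/355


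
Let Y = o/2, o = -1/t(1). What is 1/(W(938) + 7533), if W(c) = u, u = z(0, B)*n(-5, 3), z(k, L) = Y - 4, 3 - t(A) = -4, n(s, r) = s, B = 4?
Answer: 14/105747 ≈ 0.00013239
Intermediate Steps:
t(A) = 7 (t(A) = 3 - 1*(-4) = 3 + 4 = 7)
o = -⅐ (o = -1/7 = -1*⅐ = -⅐ ≈ -0.14286)
Y = -1/14 (Y = -⅐/2 = -⅐*½ = -1/14 ≈ -0.071429)
z(k, L) = -57/14 (z(k, L) = -1/14 - 4 = -57/14)
u = 285/14 (u = -57/14*(-5) = 285/14 ≈ 20.357)
W(c) = 285/14
1/(W(938) + 7533) = 1/(285/14 + 7533) = 1/(105747/14) = 14/105747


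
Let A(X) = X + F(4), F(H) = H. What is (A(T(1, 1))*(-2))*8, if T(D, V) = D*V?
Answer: -80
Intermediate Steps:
A(X) = 4 + X (A(X) = X + 4 = 4 + X)
(A(T(1, 1))*(-2))*8 = ((4 + 1*1)*(-2))*8 = ((4 + 1)*(-2))*8 = (5*(-2))*8 = -10*8 = -80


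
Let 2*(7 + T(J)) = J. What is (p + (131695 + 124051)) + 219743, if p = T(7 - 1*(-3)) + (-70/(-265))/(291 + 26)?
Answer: 7988657101/16801 ≈ 4.7549e+5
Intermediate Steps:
T(J) = -7 + J/2
p = -33588/16801 (p = (-7 + (7 - 1*(-3))/2) + (-70/(-265))/(291 + 26) = (-7 + (7 + 3)/2) - 70*(-1/265)/317 = (-7 + (½)*10) + (14/53)*(1/317) = (-7 + 5) + 14/16801 = -2 + 14/16801 = -33588/16801 ≈ -1.9992)
(p + (131695 + 124051)) + 219743 = (-33588/16801 + (131695 + 124051)) + 219743 = (-33588/16801 + 255746) + 219743 = 4296754958/16801 + 219743 = 7988657101/16801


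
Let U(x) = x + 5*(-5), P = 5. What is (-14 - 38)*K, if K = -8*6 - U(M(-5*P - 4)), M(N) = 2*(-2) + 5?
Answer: 1248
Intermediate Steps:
M(N) = 1 (M(N) = -4 + 5 = 1)
U(x) = -25 + x (U(x) = x - 25 = -25 + x)
K = -24 (K = -8*6 - (-25 + 1) = -48 - 1*(-24) = -48 + 24 = -24)
(-14 - 38)*K = (-14 - 38)*(-24) = -52*(-24) = 1248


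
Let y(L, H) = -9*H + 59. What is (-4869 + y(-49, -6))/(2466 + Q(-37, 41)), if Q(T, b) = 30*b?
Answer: -1189/924 ≈ -1.2868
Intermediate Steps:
y(L, H) = 59 - 9*H
(-4869 + y(-49, -6))/(2466 + Q(-37, 41)) = (-4869 + (59 - 9*(-6)))/(2466 + 30*41) = (-4869 + (59 + 54))/(2466 + 1230) = (-4869 + 113)/3696 = -4756*1/3696 = -1189/924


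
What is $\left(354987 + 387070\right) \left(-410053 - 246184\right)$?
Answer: $-486965259509$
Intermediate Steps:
$\left(354987 + 387070\right) \left(-410053 - 246184\right) = 742057 \left(-656237\right) = -486965259509$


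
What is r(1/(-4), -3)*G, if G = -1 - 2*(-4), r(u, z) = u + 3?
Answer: 77/4 ≈ 19.250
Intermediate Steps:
r(u, z) = 3 + u
G = 7 (G = -1 + 8 = 7)
r(1/(-4), -3)*G = (3 + 1/(-4))*7 = (3 + 1*(-1/4))*7 = (3 - 1/4)*7 = (11/4)*7 = 77/4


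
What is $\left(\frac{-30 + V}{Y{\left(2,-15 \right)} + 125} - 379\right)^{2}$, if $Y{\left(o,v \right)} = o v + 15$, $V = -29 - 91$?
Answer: $\frac{17505856}{121} \approx 1.4468 \cdot 10^{5}$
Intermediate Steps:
$V = -120$ ($V = -29 - 91 = -120$)
$Y{\left(o,v \right)} = 15 + o v$
$\left(\frac{-30 + V}{Y{\left(2,-15 \right)} + 125} - 379\right)^{2} = \left(\frac{-30 - 120}{\left(15 + 2 \left(-15\right)\right) + 125} - 379\right)^{2} = \left(- \frac{150}{\left(15 - 30\right) + 125} - 379\right)^{2} = \left(- \frac{150}{-15 + 125} - 379\right)^{2} = \left(- \frac{150}{110} - 379\right)^{2} = \left(\left(-150\right) \frac{1}{110} - 379\right)^{2} = \left(- \frac{15}{11} - 379\right)^{2} = \left(- \frac{4184}{11}\right)^{2} = \frac{17505856}{121}$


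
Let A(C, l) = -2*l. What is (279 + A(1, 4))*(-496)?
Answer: -134416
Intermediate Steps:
(279 + A(1, 4))*(-496) = (279 - 2*4)*(-496) = (279 - 8)*(-496) = 271*(-496) = -134416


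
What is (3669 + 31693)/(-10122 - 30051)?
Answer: -35362/40173 ≈ -0.88024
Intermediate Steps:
(3669 + 31693)/(-10122 - 30051) = 35362/(-40173) = 35362*(-1/40173) = -35362/40173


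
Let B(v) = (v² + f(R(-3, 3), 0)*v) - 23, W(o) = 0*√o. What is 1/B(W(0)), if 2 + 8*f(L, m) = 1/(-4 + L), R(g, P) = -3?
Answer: -1/23 ≈ -0.043478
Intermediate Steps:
f(L, m) = -¼ + 1/(8*(-4 + L))
W(o) = 0
B(v) = -23 + v² - 15*v/56 (B(v) = (v² + ((9 - 2*(-3))/(8*(-4 - 3)))*v) - 23 = (v² + ((⅛)*(9 + 6)/(-7))*v) - 23 = (v² + ((⅛)*(-⅐)*15)*v) - 23 = (v² - 15*v/56) - 23 = -23 + v² - 15*v/56)
1/B(W(0)) = 1/(-23 + 0² - 15/56*0) = 1/(-23 + 0 + 0) = 1/(-23) = -1/23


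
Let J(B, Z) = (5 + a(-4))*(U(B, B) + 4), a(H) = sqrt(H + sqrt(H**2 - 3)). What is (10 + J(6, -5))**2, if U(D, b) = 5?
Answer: (55 + 9*I*sqrt(4 - sqrt(13)))**2 ≈ 2993.1 + 621.77*I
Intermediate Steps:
a(H) = sqrt(H + sqrt(-3 + H**2))
J(B, Z) = 45 + 9*sqrt(-4 + sqrt(13)) (J(B, Z) = (5 + sqrt(-4 + sqrt(-3 + (-4)**2)))*(5 + 4) = (5 + sqrt(-4 + sqrt(-3 + 16)))*9 = (5 + sqrt(-4 + sqrt(13)))*9 = 45 + 9*sqrt(-4 + sqrt(13)))
(10 + J(6, -5))**2 = (10 + (45 + 9*sqrt(-4 + sqrt(13))))**2 = (55 + 9*sqrt(-4 + sqrt(13)))**2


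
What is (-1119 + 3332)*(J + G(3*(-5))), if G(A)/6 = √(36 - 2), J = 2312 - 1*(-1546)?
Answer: 8537754 + 13278*√34 ≈ 8.6152e+6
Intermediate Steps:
J = 3858 (J = 2312 + 1546 = 3858)
G(A) = 6*√34 (G(A) = 6*√(36 - 2) = 6*√34)
(-1119 + 3332)*(J + G(3*(-5))) = (-1119 + 3332)*(3858 + 6*√34) = 2213*(3858 + 6*√34) = 8537754 + 13278*√34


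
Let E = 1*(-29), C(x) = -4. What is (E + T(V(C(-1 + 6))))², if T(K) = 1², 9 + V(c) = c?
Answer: 784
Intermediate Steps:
V(c) = -9 + c
T(K) = 1
E = -29
(E + T(V(C(-1 + 6))))² = (-29 + 1)² = (-28)² = 784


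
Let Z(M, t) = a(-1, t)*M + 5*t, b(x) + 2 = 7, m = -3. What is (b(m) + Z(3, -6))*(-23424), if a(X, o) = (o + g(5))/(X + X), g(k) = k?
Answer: 550464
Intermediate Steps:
b(x) = 5 (b(x) = -2 + 7 = 5)
a(X, o) = (5 + o)/(2*X) (a(X, o) = (o + 5)/(X + X) = (5 + o)/((2*X)) = (5 + o)*(1/(2*X)) = (5 + o)/(2*X))
Z(M, t) = 5*t + M*(-5/2 - t/2) (Z(M, t) = ((½)*(5 + t)/(-1))*M + 5*t = ((½)*(-1)*(5 + t))*M + 5*t = (-5/2 - t/2)*M + 5*t = M*(-5/2 - t/2) + 5*t = 5*t + M*(-5/2 - t/2))
(b(m) + Z(3, -6))*(-23424) = (5 + (5*(-6) - ½*3*(5 - 6)))*(-23424) = (5 + (-30 - ½*3*(-1)))*(-23424) = (5 + (-30 + 3/2))*(-23424) = (5 - 57/2)*(-23424) = -47/2*(-23424) = 550464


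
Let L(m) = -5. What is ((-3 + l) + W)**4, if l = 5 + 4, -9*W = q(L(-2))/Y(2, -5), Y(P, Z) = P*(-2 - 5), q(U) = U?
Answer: 318097128001/252047376 ≈ 1262.1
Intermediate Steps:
Y(P, Z) = -7*P (Y(P, Z) = P*(-7) = -7*P)
W = -5/126 (W = -(-5)/(9*((-7*2))) = -(-5)/(9*(-14)) = -(-5)*(-1)/(9*14) = -1/9*5/14 = -5/126 ≈ -0.039683)
l = 9
((-3 + l) + W)**4 = ((-3 + 9) - 5/126)**4 = (6 - 5/126)**4 = (751/126)**4 = 318097128001/252047376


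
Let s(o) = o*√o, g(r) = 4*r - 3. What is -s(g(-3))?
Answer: 15*I*√15 ≈ 58.095*I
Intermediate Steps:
g(r) = -3 + 4*r
s(o) = o^(3/2)
-s(g(-3)) = -(-3 + 4*(-3))^(3/2) = -(-3 - 12)^(3/2) = -(-15)^(3/2) = -(-15)*I*√15 = 15*I*√15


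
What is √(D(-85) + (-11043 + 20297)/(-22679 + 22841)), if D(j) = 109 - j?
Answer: √20341/9 ≈ 15.847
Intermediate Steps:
√(D(-85) + (-11043 + 20297)/(-22679 + 22841)) = √((109 - 1*(-85)) + (-11043 + 20297)/(-22679 + 22841)) = √((109 + 85) + 9254/162) = √(194 + 9254*(1/162)) = √(194 + 4627/81) = √(20341/81) = √20341/9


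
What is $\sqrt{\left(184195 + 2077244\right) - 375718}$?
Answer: $\sqrt{1885721} \approx 1373.2$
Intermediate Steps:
$\sqrt{\left(184195 + 2077244\right) - 375718} = \sqrt{2261439 - 375718} = \sqrt{1885721}$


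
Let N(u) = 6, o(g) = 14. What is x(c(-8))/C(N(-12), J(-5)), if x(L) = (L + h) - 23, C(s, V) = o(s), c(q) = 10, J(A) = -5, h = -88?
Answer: -101/14 ≈ -7.2143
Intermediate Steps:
C(s, V) = 14
x(L) = -111 + L (x(L) = (L - 88) - 23 = (-88 + L) - 23 = -111 + L)
x(c(-8))/C(N(-12), J(-5)) = (-111 + 10)/14 = -101*1/14 = -101/14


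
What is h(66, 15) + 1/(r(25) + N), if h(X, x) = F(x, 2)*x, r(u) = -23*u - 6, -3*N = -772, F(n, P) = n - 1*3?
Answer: 174777/971 ≈ 180.00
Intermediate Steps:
F(n, P) = -3 + n (F(n, P) = n - 3 = -3 + n)
N = 772/3 (N = -1/3*(-772) = 772/3 ≈ 257.33)
r(u) = -6 - 23*u
h(X, x) = x*(-3 + x) (h(X, x) = (-3 + x)*x = x*(-3 + x))
h(66, 15) + 1/(r(25) + N) = 15*(-3 + 15) + 1/((-6 - 23*25) + 772/3) = 15*12 + 1/((-6 - 575) + 772/3) = 180 + 1/(-581 + 772/3) = 180 + 1/(-971/3) = 180 - 3/971 = 174777/971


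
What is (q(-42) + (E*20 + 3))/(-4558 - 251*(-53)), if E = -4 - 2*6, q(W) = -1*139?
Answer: -152/2915 ≈ -0.052144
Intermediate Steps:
q(W) = -139
E = -16 (E = -4 - 12 = -16)
(q(-42) + (E*20 + 3))/(-4558 - 251*(-53)) = (-139 + (-16*20 + 3))/(-4558 - 251*(-53)) = (-139 + (-320 + 3))/(-4558 + 13303) = (-139 - 317)/8745 = -456*1/8745 = -152/2915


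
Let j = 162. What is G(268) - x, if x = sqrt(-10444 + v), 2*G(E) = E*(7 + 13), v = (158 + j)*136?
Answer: 2680 - 2*sqrt(8269) ≈ 2498.1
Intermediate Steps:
v = 43520 (v = (158 + 162)*136 = 320*136 = 43520)
G(E) = 10*E (G(E) = (E*(7 + 13))/2 = (E*20)/2 = (20*E)/2 = 10*E)
x = 2*sqrt(8269) (x = sqrt(-10444 + 43520) = sqrt(33076) = 2*sqrt(8269) ≈ 181.87)
G(268) - x = 10*268 - 2*sqrt(8269) = 2680 - 2*sqrt(8269)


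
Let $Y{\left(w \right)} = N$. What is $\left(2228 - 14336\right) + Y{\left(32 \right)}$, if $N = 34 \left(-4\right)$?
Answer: $-12244$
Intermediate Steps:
$N = -136$
$Y{\left(w \right)} = -136$
$\left(2228 - 14336\right) + Y{\left(32 \right)} = \left(2228 - 14336\right) - 136 = -12108 - 136 = -12244$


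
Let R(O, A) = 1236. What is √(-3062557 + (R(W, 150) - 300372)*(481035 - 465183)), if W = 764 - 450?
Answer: I*√4744966429 ≈ 68884.0*I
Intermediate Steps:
W = 314
√(-3062557 + (R(W, 150) - 300372)*(481035 - 465183)) = √(-3062557 + (1236 - 300372)*(481035 - 465183)) = √(-3062557 - 299136*15852) = √(-3062557 - 4741903872) = √(-4744966429) = I*√4744966429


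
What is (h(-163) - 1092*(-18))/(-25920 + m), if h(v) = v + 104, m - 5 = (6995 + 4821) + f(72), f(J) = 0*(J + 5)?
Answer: -19597/14099 ≈ -1.3900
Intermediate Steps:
f(J) = 0 (f(J) = 0*(5 + J) = 0)
m = 11821 (m = 5 + ((6995 + 4821) + 0) = 5 + (11816 + 0) = 5 + 11816 = 11821)
h(v) = 104 + v
(h(-163) - 1092*(-18))/(-25920 + m) = ((104 - 163) - 1092*(-18))/(-25920 + 11821) = (-59 + 19656)/(-14099) = 19597*(-1/14099) = -19597/14099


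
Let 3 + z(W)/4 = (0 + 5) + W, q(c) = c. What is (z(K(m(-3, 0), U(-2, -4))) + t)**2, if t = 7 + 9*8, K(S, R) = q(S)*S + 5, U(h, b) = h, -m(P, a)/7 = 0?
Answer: 11449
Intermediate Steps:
m(P, a) = 0 (m(P, a) = -7*0 = 0)
K(S, R) = 5 + S**2 (K(S, R) = S*S + 5 = S**2 + 5 = 5 + S**2)
t = 79 (t = 7 + 72 = 79)
z(W) = 8 + 4*W (z(W) = -12 + 4*((0 + 5) + W) = -12 + 4*(5 + W) = -12 + (20 + 4*W) = 8 + 4*W)
(z(K(m(-3, 0), U(-2, -4))) + t)**2 = ((8 + 4*(5 + 0**2)) + 79)**2 = ((8 + 4*(5 + 0)) + 79)**2 = ((8 + 4*5) + 79)**2 = ((8 + 20) + 79)**2 = (28 + 79)**2 = 107**2 = 11449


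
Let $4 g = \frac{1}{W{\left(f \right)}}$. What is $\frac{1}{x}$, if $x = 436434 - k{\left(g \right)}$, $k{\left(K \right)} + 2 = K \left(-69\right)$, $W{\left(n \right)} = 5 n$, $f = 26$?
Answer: $\frac{520}{226946789} \approx 2.2913 \cdot 10^{-6}$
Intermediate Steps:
$g = \frac{1}{520}$ ($g = \frac{1}{4 \cdot 5 \cdot 26} = \frac{1}{4 \cdot 130} = \frac{1}{4} \cdot \frac{1}{130} = \frac{1}{520} \approx 0.0019231$)
$k{\left(K \right)} = -2 - 69 K$ ($k{\left(K \right)} = -2 + K \left(-69\right) = -2 - 69 K$)
$x = \frac{226946789}{520}$ ($x = 436434 - \left(-2 - \frac{69}{520}\right) = 436434 - - \frac{1109}{520} = 436434 + \frac{1109}{520} = \frac{226946789}{520} \approx 4.3644 \cdot 10^{5}$)
$\frac{1}{x} = \frac{1}{\frac{226946789}{520}} = \frac{520}{226946789}$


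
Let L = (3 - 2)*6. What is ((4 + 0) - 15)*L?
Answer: -66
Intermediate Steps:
L = 6 (L = 1*6 = 6)
((4 + 0) - 15)*L = ((4 + 0) - 15)*6 = (4 - 15)*6 = -11*6 = -66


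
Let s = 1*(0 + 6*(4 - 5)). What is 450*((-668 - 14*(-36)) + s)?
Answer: -76500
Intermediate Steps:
s = -6 (s = 1*(0 + 6*(-1)) = 1*(0 - 6) = 1*(-6) = -6)
450*((-668 - 14*(-36)) + s) = 450*((-668 - 14*(-36)) - 6) = 450*((-668 + 504) - 6) = 450*(-164 - 6) = 450*(-170) = -76500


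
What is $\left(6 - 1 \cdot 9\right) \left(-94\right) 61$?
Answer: $17202$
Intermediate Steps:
$\left(6 - 1 \cdot 9\right) \left(-94\right) 61 = \left(6 - 9\right) \left(-94\right) 61 = \left(-3\right) \left(-94\right) 61 = 282 \cdot 61 = 17202$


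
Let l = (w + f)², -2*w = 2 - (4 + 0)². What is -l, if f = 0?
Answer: -49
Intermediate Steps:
w = 7 (w = -(2 - (4 + 0)²)/2 = -(2 - 1*4²)/2 = -(2 - 1*16)/2 = -(2 - 16)/2 = -½*(-14) = 7)
l = 49 (l = (7 + 0)² = 7² = 49)
-l = -1*49 = -49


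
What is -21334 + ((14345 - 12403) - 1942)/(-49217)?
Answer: -21334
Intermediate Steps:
-21334 + ((14345 - 12403) - 1942)/(-49217) = -21334 + (1942 - 1942)*(-1/49217) = -21334 + 0*(-1/49217) = -21334 + 0 = -21334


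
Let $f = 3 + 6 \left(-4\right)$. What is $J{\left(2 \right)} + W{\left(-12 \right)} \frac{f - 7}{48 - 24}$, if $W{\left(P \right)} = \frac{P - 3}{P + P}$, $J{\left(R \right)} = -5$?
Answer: $- \frac{275}{48} \approx -5.7292$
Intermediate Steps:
$W{\left(P \right)} = \frac{-3 + P}{2 P}$
$f = -21$ ($f = 3 - 24 = -21$)
$J{\left(2 \right)} + W{\left(-12 \right)} \frac{f - 7}{48 - 24} = -5 + \frac{-3 - 12}{2 \left(-12\right)} \frac{-21 - 7}{48 - 24} = -5 + \frac{1}{2} \left(- \frac{1}{12}\right) \left(-15\right) \left(- \frac{28}{24}\right) = -5 + \frac{5 \left(\left(-28\right) \frac{1}{24}\right)}{8} = -5 + \frac{5}{8} \left(- \frac{7}{6}\right) = -5 - \frac{35}{48} = - \frac{275}{48}$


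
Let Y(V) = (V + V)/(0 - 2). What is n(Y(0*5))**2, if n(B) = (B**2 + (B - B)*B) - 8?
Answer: 64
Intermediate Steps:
Y(V) = -V (Y(V) = (2*V)/(-2) = (2*V)*(-1/2) = -V)
n(B) = -8 + B**2 (n(B) = (B**2 + 0*B) - 8 = (B**2 + 0) - 8 = B**2 - 8 = -8 + B**2)
n(Y(0*5))**2 = (-8 + (-0*5)**2)**2 = (-8 + (-1*0)**2)**2 = (-8 + 0**2)**2 = (-8 + 0)**2 = (-8)**2 = 64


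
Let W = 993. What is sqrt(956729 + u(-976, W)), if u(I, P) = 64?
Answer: sqrt(956793) ≈ 978.16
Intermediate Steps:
sqrt(956729 + u(-976, W)) = sqrt(956729 + 64) = sqrt(956793)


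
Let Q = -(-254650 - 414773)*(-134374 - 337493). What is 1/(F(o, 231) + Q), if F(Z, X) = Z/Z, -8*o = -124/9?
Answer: -1/315878622740 ≈ -3.1658e-12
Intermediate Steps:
o = 31/18 (o = -(-31)/(2*9) = -⅛*(-124/9) = 31/18 ≈ 1.7222)
F(Z, X) = 1
Q = -315878622741 (Q = -(-669423)*(-471867) = -1*315878622741 = -315878622741)
1/(F(o, 231) + Q) = 1/(1 - 315878622741) = 1/(-315878622740) = -1/315878622740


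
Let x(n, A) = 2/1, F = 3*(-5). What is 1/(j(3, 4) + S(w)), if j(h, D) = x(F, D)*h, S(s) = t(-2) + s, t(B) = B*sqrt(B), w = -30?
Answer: I/(2*(sqrt(2) - 12*I)) ≈ -0.041096 + 0.0048432*I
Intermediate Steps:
F = -15
x(n, A) = 2 (x(n, A) = 2*1 = 2)
t(B) = B**(3/2)
S(s) = s - 2*I*sqrt(2) (S(s) = (-2)**(3/2) + s = -2*I*sqrt(2) + s = s - 2*I*sqrt(2))
j(h, D) = 2*h
1/(j(3, 4) + S(w)) = 1/(2*3 + (-30 - 2*I*sqrt(2))) = 1/(6 + (-30 - 2*I*sqrt(2))) = 1/(-24 - 2*I*sqrt(2))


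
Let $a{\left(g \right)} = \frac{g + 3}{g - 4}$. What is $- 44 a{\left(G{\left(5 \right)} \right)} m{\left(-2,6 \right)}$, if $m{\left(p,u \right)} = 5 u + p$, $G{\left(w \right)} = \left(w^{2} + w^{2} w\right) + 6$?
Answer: $- \frac{24486}{19} \approx -1288.7$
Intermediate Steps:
$G{\left(w \right)} = 6 + w^{2} + w^{3}$ ($G{\left(w \right)} = \left(w^{2} + w^{3}\right) + 6 = 6 + w^{2} + w^{3}$)
$m{\left(p,u \right)} = p + 5 u$
$a{\left(g \right)} = \frac{3 + g}{-4 + g}$
$- 44 a{\left(G{\left(5 \right)} \right)} m{\left(-2,6 \right)} = - 44 \frac{3 + \left(6 + 5^{2} + 5^{3}\right)}{-4 + \left(6 + 5^{2} + 5^{3}\right)} \left(-2 + 5 \cdot 6\right) = - 44 \frac{3 + \left(6 + 25 + 125\right)}{-4 + \left(6 + 25 + 125\right)} \left(-2 + 30\right) = - 44 \frac{3 + 156}{-4 + 156} \cdot 28 = - 44 \cdot \frac{1}{152} \cdot 159 \cdot 28 = \left(-44\right) \frac{159}{152} \cdot 28 = \left(- \frac{1749}{38}\right) 28 = - \frac{24486}{19}$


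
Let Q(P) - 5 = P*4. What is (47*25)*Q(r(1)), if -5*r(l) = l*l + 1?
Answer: 3995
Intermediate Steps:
r(l) = -⅕ - l²/5 (r(l) = -(l*l + 1)/5 = -(l² + 1)/5 = -(1 + l²)/5 = -⅕ - l²/5)
Q(P) = 5 + 4*P (Q(P) = 5 + P*4 = 5 + 4*P)
(47*25)*Q(r(1)) = (47*25)*(5 + 4*(-⅕ - ⅕*1²)) = 1175*(5 + 4*(-⅕ - ⅕*1)) = 1175*(5 + 4*(-⅕ - ⅕)) = 1175*(5 + 4*(-⅖)) = 1175*(5 - 8/5) = 1175*(17/5) = 3995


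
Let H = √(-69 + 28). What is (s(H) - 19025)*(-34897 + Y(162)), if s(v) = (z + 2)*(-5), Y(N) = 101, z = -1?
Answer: 662167880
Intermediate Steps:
H = I*√41 (H = √(-41) = I*√41 ≈ 6.4031*I)
s(v) = -5 (s(v) = (-1 + 2)*(-5) = 1*(-5) = -5)
(s(H) - 19025)*(-34897 + Y(162)) = (-5 - 19025)*(-34897 + 101) = -19030*(-34796) = 662167880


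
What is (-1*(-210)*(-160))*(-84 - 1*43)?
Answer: 4267200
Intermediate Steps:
(-1*(-210)*(-160))*(-84 - 1*43) = (210*(-160))*(-84 - 43) = -33600*(-127) = 4267200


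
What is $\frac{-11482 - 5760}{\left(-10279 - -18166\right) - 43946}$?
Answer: $\frac{17242}{36059} \approx 0.47816$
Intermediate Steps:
$\frac{-11482 - 5760}{\left(-10279 - -18166\right) - 43946} = - \frac{17242}{\left(-10279 + 18166\right) - 43946} = - \frac{17242}{7887 - 43946} = - \frac{17242}{-36059} = \left(-17242\right) \left(- \frac{1}{36059}\right) = \frac{17242}{36059}$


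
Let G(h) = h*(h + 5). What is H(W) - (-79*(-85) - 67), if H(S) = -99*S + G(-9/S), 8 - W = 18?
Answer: -565269/100 ≈ -5652.7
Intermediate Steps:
G(h) = h*(5 + h)
W = -10 (W = 8 - 1*18 = 8 - 18 = -10)
H(S) = -99*S - 9*(5 - 9/S)/S (H(S) = -99*S + (-9/S)*(5 - 9/S) = -99*S - 9*(5 - 9/S)/S)
H(W) - (-79*(-85) - 67) = (-99*(-10) - 45/(-10) + 81/(-10)²) - (-79*(-85) - 67) = (990 - 45*(-⅒) + 81*(1/100)) - (6715 - 67) = (990 + 9/2 + 81/100) - 1*6648 = 99531/100 - 6648 = -565269/100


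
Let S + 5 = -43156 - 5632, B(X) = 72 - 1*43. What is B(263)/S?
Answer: -29/48793 ≈ -0.00059435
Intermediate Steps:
B(X) = 29 (B(X) = 72 - 43 = 29)
S = -48793 (S = -5 + (-43156 - 5632) = -5 - 48788 = -48793)
B(263)/S = 29/(-48793) = 29*(-1/48793) = -29/48793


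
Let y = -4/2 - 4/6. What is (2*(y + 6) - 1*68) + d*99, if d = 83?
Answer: 24467/3 ≈ 8155.7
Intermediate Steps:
y = -8/3 (y = -4*½ - 4*⅙ = -2 - ⅔ = -8/3 ≈ -2.6667)
(2*(y + 6) - 1*68) + d*99 = (2*(-8/3 + 6) - 1*68) + 83*99 = (2*(10/3) - 68) + 8217 = (20/3 - 68) + 8217 = -184/3 + 8217 = 24467/3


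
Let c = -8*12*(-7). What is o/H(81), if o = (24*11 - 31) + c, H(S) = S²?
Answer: 905/6561 ≈ 0.13794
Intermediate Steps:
c = 672 (c = -96*(-7) = 672)
o = 905 (o = (24*11 - 31) + 672 = (264 - 31) + 672 = 233 + 672 = 905)
o/H(81) = 905/(81²) = 905/6561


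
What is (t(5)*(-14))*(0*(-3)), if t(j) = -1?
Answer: 0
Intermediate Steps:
(t(5)*(-14))*(0*(-3)) = (-1*(-14))*(0*(-3)) = 14*0 = 0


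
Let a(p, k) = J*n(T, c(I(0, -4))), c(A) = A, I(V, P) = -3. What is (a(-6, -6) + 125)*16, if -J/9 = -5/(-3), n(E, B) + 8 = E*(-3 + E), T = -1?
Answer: 2960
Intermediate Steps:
n(E, B) = -8 + E*(-3 + E)
J = -15 (J = -(-45)/(-3) = -(-45)*(-1)/3 = -9*5/3 = -15)
a(p, k) = 60 (a(p, k) = -15*(-8 + (-1)² - 3*(-1)) = -15*(-8 + 1 + 3) = -15*(-4) = 60)
(a(-6, -6) + 125)*16 = (60 + 125)*16 = 185*16 = 2960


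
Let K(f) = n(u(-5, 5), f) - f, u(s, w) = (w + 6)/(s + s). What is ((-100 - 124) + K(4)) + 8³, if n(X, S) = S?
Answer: 288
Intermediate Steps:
u(s, w) = (6 + w)/(2*s) (u(s, w) = (6 + w)/((2*s)) = (6 + w)*(1/(2*s)) = (6 + w)/(2*s))
K(f) = 0 (K(f) = f - f = 0)
((-100 - 124) + K(4)) + 8³ = ((-100 - 124) + 0) + 8³ = (-224 + 0) + 512 = -224 + 512 = 288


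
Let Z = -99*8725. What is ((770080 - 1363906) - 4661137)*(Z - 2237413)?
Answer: 16296628196044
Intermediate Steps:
Z = -863775
((770080 - 1363906) - 4661137)*(Z - 2237413) = ((770080 - 1363906) - 4661137)*(-863775 - 2237413) = (-593826 - 4661137)*(-3101188) = -5254963*(-3101188) = 16296628196044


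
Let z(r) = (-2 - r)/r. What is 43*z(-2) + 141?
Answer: 141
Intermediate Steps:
z(r) = (-2 - r)/r
43*z(-2) + 141 = 43*((-2 - 1*(-2))/(-2)) + 141 = 43*(-(-2 + 2)/2) + 141 = 43*(-½*0) + 141 = 43*0 + 141 = 0 + 141 = 141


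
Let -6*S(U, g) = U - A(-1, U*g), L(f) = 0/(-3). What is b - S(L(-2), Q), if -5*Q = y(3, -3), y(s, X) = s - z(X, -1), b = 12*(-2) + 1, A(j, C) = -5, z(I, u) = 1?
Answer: -133/6 ≈ -22.167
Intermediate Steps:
L(f) = 0 (L(f) = 0*(-⅓) = 0)
b = -23 (b = -24 + 1 = -23)
y(s, X) = -1 + s (y(s, X) = s - 1*1 = s - 1 = -1 + s)
Q = -⅖ (Q = -(-1 + 3)/5 = -⅕*2 = -⅖ ≈ -0.40000)
S(U, g) = -⅚ - U/6 (S(U, g) = -(U - 1*(-5))/6 = -(U + 5)/6 = -(5 + U)/6 = -⅚ - U/6)
b - S(L(-2), Q) = -23 - (-⅚ - ⅙*0) = -23 - (-⅚ + 0) = -23 - 1*(-⅚) = -23 + ⅚ = -133/6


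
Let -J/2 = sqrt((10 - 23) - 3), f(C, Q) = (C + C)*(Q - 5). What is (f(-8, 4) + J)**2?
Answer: 192 - 256*I ≈ 192.0 - 256.0*I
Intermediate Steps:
f(C, Q) = 2*C*(-5 + Q) (f(C, Q) = (2*C)*(-5 + Q) = 2*C*(-5 + Q))
J = -8*I (J = -2*sqrt((10 - 23) - 3) = -2*sqrt(-13 - 3) = -8*I ≈ -8.0*I)
(f(-8, 4) + J)**2 = (2*(-8)*(-5 + 4) - 8*I)**2 = (2*(-8)*(-1) - 8*I)**2 = (16 - 8*I)**2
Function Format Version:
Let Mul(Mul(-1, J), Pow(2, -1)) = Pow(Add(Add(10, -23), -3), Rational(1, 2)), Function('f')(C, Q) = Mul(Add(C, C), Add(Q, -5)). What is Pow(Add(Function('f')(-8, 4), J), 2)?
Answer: Add(192, Mul(-256, I)) ≈ Add(192.00, Mul(-256.00, I))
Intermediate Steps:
Function('f')(C, Q) = Mul(2, C, Add(-5, Q)) (Function('f')(C, Q) = Mul(Mul(2, C), Add(-5, Q)) = Mul(2, C, Add(-5, Q)))
J = Mul(-8, I) (J = Mul(-2, Pow(Add(Add(10, -23), -3), Rational(1, 2))) = Mul(-2, Pow(Add(-13, -3), Rational(1, 2))) = Mul(-2, Pow(-16, Rational(1, 2))) = Mul(-2, Mul(4, I)) = Mul(-8, I) ≈ Mul(-8.0000, I))
Pow(Add(Function('f')(-8, 4), J), 2) = Pow(Add(Mul(2, -8, Add(-5, 4)), Mul(-8, I)), 2) = Pow(Add(Mul(2, -8, -1), Mul(-8, I)), 2) = Pow(Add(16, Mul(-8, I)), 2)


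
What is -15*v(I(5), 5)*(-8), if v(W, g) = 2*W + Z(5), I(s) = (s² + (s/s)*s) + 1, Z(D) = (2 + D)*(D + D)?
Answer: 15840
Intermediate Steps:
Z(D) = 2*D*(2 + D) (Z(D) = (2 + D)*(2*D) = 2*D*(2 + D))
I(s) = 1 + s + s² (I(s) = (s² + 1*s) + 1 = (s² + s) + 1 = (s + s²) + 1 = 1 + s + s²)
v(W, g) = 70 + 2*W (v(W, g) = 2*W + 2*5*(2 + 5) = 2*W + 2*5*7 = 2*W + 70 = 70 + 2*W)
-15*v(I(5), 5)*(-8) = -15*(70 + 2*(1 + 5 + 5²))*(-8) = -15*(70 + 2*(1 + 5 + 25))*(-8) = -15*(70 + 2*31)*(-8) = -15*(70 + 62)*(-8) = -15*132*(-8) = -1980*(-8) = 15840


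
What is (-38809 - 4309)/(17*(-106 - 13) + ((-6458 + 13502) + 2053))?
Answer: -21559/3537 ≈ -6.0953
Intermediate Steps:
(-38809 - 4309)/(17*(-106 - 13) + ((-6458 + 13502) + 2053)) = -43118/(17*(-119) + (7044 + 2053)) = -43118/(-2023 + 9097) = -43118/7074 = -43118*1/7074 = -21559/3537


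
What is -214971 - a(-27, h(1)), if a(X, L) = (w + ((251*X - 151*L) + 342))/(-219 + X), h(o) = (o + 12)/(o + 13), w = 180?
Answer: -740449657/3444 ≈ -2.1500e+5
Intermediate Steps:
h(o) = (12 + o)/(13 + o)
a(X, L) = (522 - 151*L + 251*X)/(-219 + X) (a(X, L) = (180 + ((251*X - 151*L) + 342))/(-219 + X) = (180 + ((-151*L + 251*X) + 342))/(-219 + X) = (180 + (342 - 151*L + 251*X))/(-219 + X) = (522 - 151*L + 251*X)/(-219 + X))
-214971 - a(-27, h(1)) = -214971 - (522 - 151*(12 + 1)/(13 + 1) + 251*(-27))/(-219 - 27) = -214971 - (522 - 151*13/14 - 6777)/(-246) = -214971 - (-1)*(522 - 151*13/14 - 6777)/246 = -214971 - (-1)*(522 - 1963/14 - 6777)/246 = -214971 - (-1)*(-89533)/(246*14) = -214971 - 1*89533/3444 = -214971 - 89533/3444 = -740449657/3444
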